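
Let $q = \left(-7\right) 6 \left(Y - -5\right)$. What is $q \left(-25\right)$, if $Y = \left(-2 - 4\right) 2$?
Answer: $-7350$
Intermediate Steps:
$Y = -12$ ($Y = \left(-6\right) 2 = -12$)
$q = 294$ ($q = \left(-7\right) 6 \left(-12 - -5\right) = - 42 \left(-12 + 5\right) = \left(-42\right) \left(-7\right) = 294$)
$q \left(-25\right) = 294 \left(-25\right) = -7350$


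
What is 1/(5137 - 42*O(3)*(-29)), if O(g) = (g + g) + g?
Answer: 1/16099 ≈ 6.2116e-5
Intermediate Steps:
O(g) = 3*g (O(g) = 2*g + g = 3*g)
1/(5137 - 42*O(3)*(-29)) = 1/(5137 - 126*3*(-29)) = 1/(5137 - 42*9*(-29)) = 1/(5137 - 378*(-29)) = 1/(5137 + 10962) = 1/16099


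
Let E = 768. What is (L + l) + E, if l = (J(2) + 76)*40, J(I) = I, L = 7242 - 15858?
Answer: -4728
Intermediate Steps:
L = -8616
l = 3120 (l = (2 + 76)*40 = 78*40 = 3120)
(L + l) + E = (-8616 + 3120) + 768 = -5496 + 768 = -4728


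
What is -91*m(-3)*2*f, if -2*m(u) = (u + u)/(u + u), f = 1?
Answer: 91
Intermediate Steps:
m(u) = -½ (m(u) = -(u + u)/(2*(u + u)) = -2*u/(2*(2*u)) = -2*u*1/(2*u)/2 = -½*1 = -½)
-91*m(-3)*2*f = -91*(-½*2) = -(-91) = -91*(-1) = 91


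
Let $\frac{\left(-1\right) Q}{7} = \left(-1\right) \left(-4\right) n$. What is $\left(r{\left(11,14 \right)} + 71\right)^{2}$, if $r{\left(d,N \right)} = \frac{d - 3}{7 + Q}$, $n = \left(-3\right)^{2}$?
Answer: $\frac{302307769}{60025} \approx 5036.4$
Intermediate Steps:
$n = 9$
$Q = -252$ ($Q = - 7 \left(-1\right) \left(-4\right) 9 = - 7 \cdot 4 \cdot 9 = \left(-7\right) 36 = -252$)
$r{\left(d,N \right)} = \frac{3}{245} - \frac{d}{245}$ ($r{\left(d,N \right)} = \frac{d - 3}{7 - 252} = \frac{-3 + d}{-245} = \left(-3 + d\right) \left(- \frac{1}{245}\right) = \frac{3}{245} - \frac{d}{245}$)
$\left(r{\left(11,14 \right)} + 71\right)^{2} = \left(\left(\frac{3}{245} - \frac{11}{245}\right) + 71\right)^{2} = \left(- \frac{8}{245} + 71\right)^{2} = \left(\frac{17387}{245}\right)^{2} = \frac{302307769}{60025}$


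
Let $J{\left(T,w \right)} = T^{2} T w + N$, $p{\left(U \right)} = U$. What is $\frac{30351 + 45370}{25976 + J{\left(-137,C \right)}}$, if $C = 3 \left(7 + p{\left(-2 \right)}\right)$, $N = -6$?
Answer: $- \frac{75721}{38544325} \approx -0.0019645$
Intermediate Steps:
$C = 15$ ($C = 3 \left(7 - 2\right) = 3 \cdot 5 = 15$)
$J{\left(T,w \right)} = -6 + w T^{3}$ ($J{\left(T,w \right)} = T^{2} T w - 6 = T^{3} w - 6 = w T^{3} - 6 = -6 + w T^{3}$)
$\frac{30351 + 45370}{25976 + J{\left(-137,C \right)}} = \frac{30351 + 45370}{25976 + \left(-6 + 15 \left(-137\right)^{3}\right)} = \frac{75721}{25976 + \left(-6 + 15 \left(-2571353\right)\right)} = \frac{75721}{25976 - 38570301} = \frac{75721}{-38544325} = 75721 \left(- \frac{1}{38544325}\right) = - \frac{75721}{38544325}$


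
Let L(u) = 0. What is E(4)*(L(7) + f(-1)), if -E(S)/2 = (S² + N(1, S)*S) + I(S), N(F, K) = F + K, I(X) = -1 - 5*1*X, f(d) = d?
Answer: 30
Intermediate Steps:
I(X) = -1 - 5*X
E(S) = 2 - 2*S² + 10*S - 2*S*(1 + S) (E(S) = -2*((S² + (1 + S)*S) + (-1 - 5*S)) = -2*((S² + S*(1 + S)) + (-1 - 5*S)) = -2*(-1 + S² - 5*S + S*(1 + S)) = 2 - 2*S² + 10*S - 2*S*(1 + S))
E(4)*(L(7) + f(-1)) = (2 - 4*4² + 8*4)*(0 - 1) = (2 - 4*16 + 32)*(-1) = (2 - 64 + 32)*(-1) = -30*(-1) = 30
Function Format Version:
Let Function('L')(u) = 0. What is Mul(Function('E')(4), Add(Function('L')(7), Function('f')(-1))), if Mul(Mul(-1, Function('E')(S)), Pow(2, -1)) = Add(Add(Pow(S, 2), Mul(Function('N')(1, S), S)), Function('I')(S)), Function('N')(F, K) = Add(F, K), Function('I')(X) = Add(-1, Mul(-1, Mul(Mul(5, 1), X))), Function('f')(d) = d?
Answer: 30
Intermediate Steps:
Function('I')(X) = Add(-1, Mul(-5, X)) (Function('I')(X) = Add(-1, Mul(-1, Mul(5, X))) = Add(-1, Mul(-5, X)))
Function('E')(S) = Add(2, Mul(-2, Pow(S, 2)), Mul(10, S), Mul(-2, S, Add(1, S))) (Function('E')(S) = Mul(-2, Add(Add(Pow(S, 2), Mul(Add(1, S), S)), Add(-1, Mul(-5, S)))) = Mul(-2, Add(Add(Pow(S, 2), Mul(S, Add(1, S))), Add(-1, Mul(-5, S)))) = Mul(-2, Add(-1, Pow(S, 2), Mul(-5, S), Mul(S, Add(1, S)))) = Add(2, Mul(-2, Pow(S, 2)), Mul(10, S), Mul(-2, S, Add(1, S))))
Mul(Function('E')(4), Add(Function('L')(7), Function('f')(-1))) = Mul(Add(2, Mul(-4, Pow(4, 2)), Mul(8, 4)), Add(0, -1)) = Mul(Add(2, Mul(-4, 16), 32), -1) = Mul(Add(2, -64, 32), -1) = Mul(-30, -1) = 30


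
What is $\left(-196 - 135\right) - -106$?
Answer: $-225$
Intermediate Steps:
$\left(-196 - 135\right) - -106 = \left(-196 - 135\right) + 106 = -331 + 106 = -225$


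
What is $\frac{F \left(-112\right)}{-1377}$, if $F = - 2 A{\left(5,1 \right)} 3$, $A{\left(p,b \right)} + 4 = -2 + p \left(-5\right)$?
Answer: $\frac{6944}{459} \approx 15.129$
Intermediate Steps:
$A{\left(p,b \right)} = -6 - 5 p$ ($A{\left(p,b \right)} = -4 + \left(-2 + p \left(-5\right)\right) = -4 - \left(2 + 5 p\right) = -6 - 5 p$)
$F = 186$ ($F = - 2 \left(-6 - 25\right) 3 = \left(-2\right) \left(-31\right) 3 = 62 \cdot 3 = 186$)
$\frac{F \left(-112\right)}{-1377} = \frac{186 \left(-112\right)}{-1377} = \left(-20832\right) \left(- \frac{1}{1377}\right) = \frac{6944}{459}$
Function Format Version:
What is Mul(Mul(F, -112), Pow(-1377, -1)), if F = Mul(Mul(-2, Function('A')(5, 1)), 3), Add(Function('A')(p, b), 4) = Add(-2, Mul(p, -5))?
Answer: Rational(6944, 459) ≈ 15.129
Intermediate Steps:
Function('A')(p, b) = Add(-6, Mul(-5, p)) (Function('A')(p, b) = Add(-4, Add(-2, Mul(p, -5))) = Add(-4, Add(-2, Mul(-5, p))) = Add(-6, Mul(-5, p)))
F = 186 (F = Mul(Mul(-2, Add(-6, Mul(-5, 5))), 3) = Mul(Mul(-2, Add(-6, -25)), 3) = Mul(Mul(-2, -31), 3) = Mul(62, 3) = 186)
Mul(Mul(F, -112), Pow(-1377, -1)) = Mul(Mul(186, -112), Pow(-1377, -1)) = Mul(-20832, Rational(-1, 1377)) = Rational(6944, 459)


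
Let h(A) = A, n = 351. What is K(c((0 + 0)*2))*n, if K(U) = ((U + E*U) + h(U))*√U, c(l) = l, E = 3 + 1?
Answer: 0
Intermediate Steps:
E = 4
K(U) = 6*U^(3/2) (K(U) = ((U + 4*U) + U)*√U = (5*U + U)*√U = (6*U)*√U = 6*U^(3/2))
K(c((0 + 0)*2))*n = (6*((0 + 0)*2)^(3/2))*351 = (6*(0*2)^(3/2))*351 = (6*0^(3/2))*351 = (6*0)*351 = 0*351 = 0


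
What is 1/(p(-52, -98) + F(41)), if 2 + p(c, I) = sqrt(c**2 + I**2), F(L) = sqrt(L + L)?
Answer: 1/(-2 + sqrt(82) + 2*sqrt(3077)) ≈ 0.0084748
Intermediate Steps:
F(L) = sqrt(2)*sqrt(L) (F(L) = sqrt(2*L) = sqrt(2)*sqrt(L))
p(c, I) = -2 + sqrt(I**2 + c**2) (p(c, I) = -2 + sqrt(c**2 + I**2) = -2 + sqrt(I**2 + c**2))
1/(p(-52, -98) + F(41)) = 1/((-2 + sqrt((-98)**2 + (-52)**2)) + sqrt(2)*sqrt(41)) = 1/((-2 + sqrt(9604 + 2704)) + sqrt(82)) = 1/((-2 + sqrt(12308)) + sqrt(82)) = 1/((-2 + 2*sqrt(3077)) + sqrt(82)) = 1/(-2 + sqrt(82) + 2*sqrt(3077))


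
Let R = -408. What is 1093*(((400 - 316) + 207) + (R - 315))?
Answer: -472176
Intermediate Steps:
1093*(((400 - 316) + 207) + (R - 315)) = 1093*(((400 - 316) + 207) + (-408 - 315)) = 1093*((84 + 207) - 723) = 1093*(291 - 723) = 1093*(-432) = -472176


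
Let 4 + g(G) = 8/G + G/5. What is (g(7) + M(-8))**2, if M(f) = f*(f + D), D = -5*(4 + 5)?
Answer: 218714521/1225 ≈ 1.7854e+5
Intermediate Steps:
D = -45 (D = -5*9 = -45)
M(f) = f*(-45 + f) (M(f) = f*(f - 45) = f*(-45 + f))
g(G) = -4 + 8/G + G/5 (g(G) = -4 + (8/G + G/5) = -4 + 8/G + G/5)
(g(7) + M(-8))**2 = ((-4 + 8/7 + (1/5)*7) - 8*(-45 - 8))**2 = ((-4 + 8*(1/7) + 7/5) - 8*(-53))**2 = ((-4 + 8/7 + 7/5) + 424)**2 = (-51/35 + 424)**2 = (14789/35)**2 = 218714521/1225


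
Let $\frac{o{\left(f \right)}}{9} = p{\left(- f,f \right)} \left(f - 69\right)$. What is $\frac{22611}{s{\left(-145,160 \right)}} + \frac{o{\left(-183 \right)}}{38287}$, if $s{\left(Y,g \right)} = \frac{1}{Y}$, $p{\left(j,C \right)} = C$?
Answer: $- \frac{125527151721}{38287} \approx -3.2786 \cdot 10^{6}$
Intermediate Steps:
$o{\left(f \right)} = 9 f \left(-69 + f\right)$ ($o{\left(f \right)} = 9 f \left(f - 69\right) = 9 f \left(-69 + f\right)$)
$\frac{22611}{s{\left(-145,160 \right)}} + \frac{o{\left(-183 \right)}}{38287} = \frac{22611}{\frac{1}{-145}} + \frac{9 \left(-183\right) \left(-69 - 183\right)}{38287} = \frac{22611}{- \frac{1}{145}} + 9 \left(-183\right) \left(-252\right) \frac{1}{38287} = 22611 \left(-145\right) + 415044 \cdot \frac{1}{38287} = -3278595 + \frac{415044}{38287} = - \frac{125527151721}{38287}$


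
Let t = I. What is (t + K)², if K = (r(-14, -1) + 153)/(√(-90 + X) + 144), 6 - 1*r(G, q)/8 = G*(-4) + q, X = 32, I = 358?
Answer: (-2625590457*I + 36740108*√58)/(2*(-10339*I + 144*√58)) ≈ 1.2698e+5 + 62.384*I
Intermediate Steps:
t = 358
r(G, q) = 48 - 8*q + 32*G (r(G, q) = 48 - 8*(G*(-4) + q) = 48 - 8*(-4*G + q) = 48 - 8*(q - 4*G) = 48 + (-8*q + 32*G) = 48 - 8*q + 32*G)
K = -239/(144 + I*√58) (K = ((48 - 8*(-1) + 32*(-14)) + 153)/(√(-90 + 32) + 144) = ((48 + 8 - 448) + 153)/(√(-58) + 144) = (-392 + 153)/(I*√58 + 144) = -239/(144 + I*√58) ≈ -1.6551 + 0.087533*I)
(t + K)² = (358 + (-17208/10397 + 239*I*√58/20794))² = (3704918/10397 + 239*I*√58/20794)²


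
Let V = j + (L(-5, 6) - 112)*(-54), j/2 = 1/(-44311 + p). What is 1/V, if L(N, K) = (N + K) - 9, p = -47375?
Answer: 45843/297062639 ≈ 0.00015432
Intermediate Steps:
L(N, K) = -9 + K + N (L(N, K) = (K + N) - 9 = -9 + K + N)
j = -1/45843 (j = 2/(-44311 - 47375) = 2/(-91686) = 2*(-1/91686) = -1/45843 ≈ -2.1814e-5)
V = 297062639/45843 (V = -1/45843 + ((-9 + 6 - 5) - 112)*(-54) = -1/45843 + (-8 - 112)*(-54) = -1/45843 - 120*(-54) = -1/45843 + 6480 = 297062639/45843 ≈ 6480.0)
1/V = 1/(297062639/45843) = 45843/297062639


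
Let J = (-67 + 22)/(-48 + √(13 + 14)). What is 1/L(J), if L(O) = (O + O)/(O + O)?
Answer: 1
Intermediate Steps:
J = -45/(-48 + 3*√3) (J = -45/(-48 + √27) = -45/(-48 + 3*√3) ≈ 1.0513)
L(O) = 1 (L(O) = (2*O)/((2*O)) = (2*O)*(1/(2*O)) = 1)
1/L(J) = 1/1 = 1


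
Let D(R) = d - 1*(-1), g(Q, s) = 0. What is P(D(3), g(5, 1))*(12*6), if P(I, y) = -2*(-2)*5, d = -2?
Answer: 1440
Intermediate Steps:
D(R) = -1 (D(R) = -2 - 1*(-1) = -2 + 1 = -1)
P(I, y) = 20 (P(I, y) = 4*5 = 20)
P(D(3), g(5, 1))*(12*6) = 20*(12*6) = 20*72 = 1440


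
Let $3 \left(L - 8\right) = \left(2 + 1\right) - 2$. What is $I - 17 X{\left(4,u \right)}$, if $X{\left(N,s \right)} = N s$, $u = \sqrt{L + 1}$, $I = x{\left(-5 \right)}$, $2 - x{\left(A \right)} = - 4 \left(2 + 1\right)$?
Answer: $14 - \frac{136 \sqrt{21}}{3} \approx -193.74$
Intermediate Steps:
$L = \frac{25}{3}$ ($L = 8 + \frac{\left(2 + 1\right) - 2}{3} = 8 + \frac{3 - 2}{3} = 8 + \frac{1}{3} \cdot 1 = 8 + \frac{1}{3} = \frac{25}{3} \approx 8.3333$)
$x{\left(A \right)} = 14$ ($x{\left(A \right)} = 2 - - 4 \left(2 + 1\right) = 2 - \left(-4\right) 3 = 2 - -12 = 2 + 12 = 14$)
$I = 14$
$u = \frac{2 \sqrt{21}}{3}$ ($u = \sqrt{\frac{25}{3} + 1} = \sqrt{\frac{28}{3}} = \frac{2 \sqrt{21}}{3} \approx 3.055$)
$I - 17 X{\left(4,u \right)} = 14 - 17 \cdot 4 \frac{2 \sqrt{21}}{3} = 14 - 17 \frac{8 \sqrt{21}}{3} = 14 - \frac{136 \sqrt{21}}{3}$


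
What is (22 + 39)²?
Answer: 3721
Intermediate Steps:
(22 + 39)² = 61² = 3721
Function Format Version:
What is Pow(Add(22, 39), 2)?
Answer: 3721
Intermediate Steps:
Pow(Add(22, 39), 2) = Pow(61, 2) = 3721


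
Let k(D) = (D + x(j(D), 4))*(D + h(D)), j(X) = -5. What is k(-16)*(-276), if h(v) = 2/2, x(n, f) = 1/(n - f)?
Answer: -66700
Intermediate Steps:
h(v) = 1 (h(v) = 2*(½) = 1)
k(D) = (1 + D)*(-⅑ + D) (k(D) = (D - 1/(4 - 1*(-5)))*(D + 1) = (D - 1/(4 + 5))*(1 + D) = (D - 1/9)*(1 + D) = (D - 1*⅑)*(1 + D) = (D - ⅑)*(1 + D) = (-⅑ + D)*(1 + D) = (1 + D)*(-⅑ + D))
k(-16)*(-276) = (-⅑ + (-16)² + (8/9)*(-16))*(-276) = (-⅑ + 256 - 128/9)*(-276) = (725/3)*(-276) = -66700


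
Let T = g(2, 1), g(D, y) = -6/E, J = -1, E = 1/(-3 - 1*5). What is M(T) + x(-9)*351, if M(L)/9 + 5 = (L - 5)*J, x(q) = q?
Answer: -3591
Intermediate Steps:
E = -⅛ (E = 1/(-3 - 5) = 1/(-8) = -⅛ ≈ -0.12500)
g(D, y) = 48 (g(D, y) = -6/(-⅛) = -6*(-8) = 48)
T = 48
M(L) = -9*L (M(L) = -45 + 9*((L - 5)*(-1)) = -45 + 9*((-5 + L)*(-1)) = -45 + 9*(5 - L) = -45 + (45 - 9*L) = -9*L)
M(T) + x(-9)*351 = -9*48 - 9*351 = -432 - 3159 = -3591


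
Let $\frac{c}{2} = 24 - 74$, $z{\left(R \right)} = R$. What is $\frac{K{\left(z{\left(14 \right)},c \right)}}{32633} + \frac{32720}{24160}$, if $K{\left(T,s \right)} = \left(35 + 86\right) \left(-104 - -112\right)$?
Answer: $\frac{13639233}{9855166} \approx 1.384$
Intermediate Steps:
$c = -100$ ($c = 2 \left(24 - 74\right) = 2 \left(-50\right) = -100$)
$K{\left(T,s \right)} = 968$ ($K{\left(T,s \right)} = 121 \left(-104 + 112\right) = 121 \cdot 8 = 968$)
$\frac{K{\left(z{\left(14 \right)},c \right)}}{32633} + \frac{32720}{24160} = \frac{968}{32633} + \frac{32720}{24160} = 968 \cdot \frac{1}{32633} + 32720 \cdot \frac{1}{24160} = \frac{968}{32633} + \frac{409}{302} = \frac{13639233}{9855166}$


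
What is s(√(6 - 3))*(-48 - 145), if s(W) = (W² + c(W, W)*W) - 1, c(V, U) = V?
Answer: -965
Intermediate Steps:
s(W) = -1 + 2*W² (s(W) = (W² + W*W) - 1 = (W² + W²) - 1 = 2*W² - 1 = -1 + 2*W²)
s(√(6 - 3))*(-48 - 145) = (-1 + 2*(√(6 - 3))²)*(-48 - 145) = (-1 + 2*(√3)²)*(-193) = (-1 + 2*3)*(-193) = (-1 + 6)*(-193) = 5*(-193) = -965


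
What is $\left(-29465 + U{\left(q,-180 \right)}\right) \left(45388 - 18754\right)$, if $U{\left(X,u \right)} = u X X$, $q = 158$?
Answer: $-120465182490$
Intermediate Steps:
$U{\left(X,u \right)} = u X^{2}$ ($U{\left(X,u \right)} = X u X = u X^{2}$)
$\left(-29465 + U{\left(q,-180 \right)}\right) \left(45388 - 18754\right) = \left(-29465 - 180 \cdot 158^{2}\right) \left(45388 - 18754\right) = \left(-29465 - 4493520\right) 26634 = \left(-4522985\right) 26634 = -120465182490$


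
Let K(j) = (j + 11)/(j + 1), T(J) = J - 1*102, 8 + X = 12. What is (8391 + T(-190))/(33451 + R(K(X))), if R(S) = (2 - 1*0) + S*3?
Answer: 623/2574 ≈ 0.24204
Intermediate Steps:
X = 4 (X = -8 + 12 = 4)
T(J) = -102 + J (T(J) = J - 102 = -102 + J)
K(j) = (11 + j)/(1 + j)
R(S) = 2 + 3*S (R(S) = (2 + 0) + 3*S = 2 + 3*S)
(8391 + T(-190))/(33451 + R(K(X))) = (8391 + (-102 - 190))/(33451 + (2 + 3*((11 + 4)/(1 + 4)))) = (8391 - 292)/(33451 + (2 + 3*(15/5))) = 8099/(33451 + (2 + 3*((⅕)*15))) = 8099/(33451 + (2 + 3*3)) = 8099/(33451 + (2 + 9)) = 8099/(33451 + 11) = 8099/33462 = 8099*(1/33462) = 623/2574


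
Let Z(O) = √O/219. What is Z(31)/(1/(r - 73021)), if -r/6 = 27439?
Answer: -237655*√31/219 ≈ -6042.0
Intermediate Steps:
r = -164634 (r = -6*27439 = -164634)
Z(O) = √O/219
Z(31)/(1/(r - 73021)) = (√31/219)/(1/(-164634 - 73021)) = (√31/219)/(1/(-237655)) = (√31/219)/(-1/237655) = (√31/219)*(-237655) = -237655*√31/219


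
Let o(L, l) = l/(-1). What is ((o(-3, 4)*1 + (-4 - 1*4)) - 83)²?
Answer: 9025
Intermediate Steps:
o(L, l) = -l (o(L, l) = l*(-1) = -l)
((o(-3, 4)*1 + (-4 - 1*4)) - 83)² = ((-1*4*1 + (-4 - 1*4)) - 83)² = ((-4*1 + (-4 - 4)) - 83)² = ((-4 - 8) - 83)² = (-12 - 83)² = (-95)² = 9025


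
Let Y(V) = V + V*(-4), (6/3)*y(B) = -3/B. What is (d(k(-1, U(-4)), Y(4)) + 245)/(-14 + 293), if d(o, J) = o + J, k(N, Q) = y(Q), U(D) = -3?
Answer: 467/558 ≈ 0.83692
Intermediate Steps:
y(B) = -3/(2*B) (y(B) = (-3/B)/2 = -3/(2*B))
Y(V) = -3*V (Y(V) = V - 4*V = -3*V)
k(N, Q) = -3/(2*Q)
d(o, J) = J + o
(d(k(-1, U(-4)), Y(4)) + 245)/(-14 + 293) = ((-3*4 - 3/2/(-3)) + 245)/(-14 + 293) = ((-12 - 3/2*(-⅓)) + 245)/279 = ((-12 + ½) + 245)*(1/279) = (-23/2 + 245)*(1/279) = (467/2)*(1/279) = 467/558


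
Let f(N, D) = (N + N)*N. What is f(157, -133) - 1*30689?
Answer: 18609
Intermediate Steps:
f(N, D) = 2*N² (f(N, D) = (2*N)*N = 2*N²)
f(157, -133) - 1*30689 = 2*157² - 1*30689 = 2*24649 - 30689 = 49298 - 30689 = 18609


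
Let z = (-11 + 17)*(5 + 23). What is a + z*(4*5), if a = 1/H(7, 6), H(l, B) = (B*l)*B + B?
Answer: 866881/258 ≈ 3360.0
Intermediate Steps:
H(l, B) = B + l*B² (H(l, B) = l*B² + B = B + l*B²)
z = 168 (z = 6*28 = 168)
a = 1/258 (a = 1/(6*(1 + 6*7)) = 1/(6*(1 + 42)) = 1/(6*43) = 1/258 ≈ 0.0038760)
a + z*(4*5) = 1/258 + 168*(4*5) = 1/258 + 168*20 = 1/258 + 3360 = 866881/258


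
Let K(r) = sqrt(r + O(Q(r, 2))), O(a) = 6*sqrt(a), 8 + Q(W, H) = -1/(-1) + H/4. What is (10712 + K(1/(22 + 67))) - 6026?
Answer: 4686 + sqrt(89 + 23763*I*sqrt(26))/89 ≈ 4688.8 + 2.7646*I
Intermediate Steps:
Q(W, H) = -7 + H/4 (Q(W, H) = -8 + (-1/(-1) + H/4) = -8 + (-1*(-1) + H*(1/4)) = -8 + (1 + H/4) = -7 + H/4)
K(r) = sqrt(r + 3*I*sqrt(26)) (K(r) = sqrt(r + 6*sqrt(-7 + (1/4)*2)) = sqrt(r + 6*sqrt(-7 + 1/2)) = sqrt(r + 6*sqrt(-13/2)) = sqrt(r + 6*(I*sqrt(26)/2)) = sqrt(r + 3*I*sqrt(26)))
(10712 + K(1/(22 + 67))) - 6026 = (10712 + sqrt(1/(22 + 67) + 3*I*sqrt(26))) - 6026 = (10712 + sqrt(1/89 + 3*I*sqrt(26))) - 6026 = 4686 + sqrt(1/89 + 3*I*sqrt(26))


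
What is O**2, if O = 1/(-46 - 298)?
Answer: 1/118336 ≈ 8.4505e-6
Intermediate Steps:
O = -1/344 (O = 1/(-344) = -1/344 ≈ -0.0029070)
O**2 = (-1/344)**2 = 1/118336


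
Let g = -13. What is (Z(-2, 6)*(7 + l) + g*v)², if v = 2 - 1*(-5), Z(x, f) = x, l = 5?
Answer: 13225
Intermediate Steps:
v = 7 (v = 2 + 5 = 7)
(Z(-2, 6)*(7 + l) + g*v)² = (-2*(7 + 5) - 13*7)² = (-2*12 - 91)² = (-24 - 91)² = (-115)² = 13225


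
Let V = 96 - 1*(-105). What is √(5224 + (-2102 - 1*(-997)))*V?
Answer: 201*√4119 ≈ 12900.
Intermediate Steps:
V = 201 (V = 96 + 105 = 201)
√(5224 + (-2102 - 1*(-997)))*V = √(5224 + (-2102 - 1*(-997)))*201 = √(5224 + (-2102 + 997))*201 = √(5224 - 1105)*201 = √4119*201 = 201*√4119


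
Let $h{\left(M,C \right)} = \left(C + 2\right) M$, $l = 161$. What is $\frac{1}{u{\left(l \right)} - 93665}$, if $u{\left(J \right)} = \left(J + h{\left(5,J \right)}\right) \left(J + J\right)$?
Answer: $\frac{1}{220607} \approx 4.533 \cdot 10^{-6}$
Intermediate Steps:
$h{\left(M,C \right)} = M \left(2 + C\right)$ ($h{\left(M,C \right)} = \left(2 + C\right) M = M \left(2 + C\right)$)
$u{\left(J \right)} = 2 J \left(10 + 6 J\right)$ ($u{\left(J \right)} = \left(J + 5 \left(2 + J\right)\right) \left(J + J\right) = \left(J + \left(10 + 5 J\right)\right) 2 J = \left(10 + 6 J\right) 2 J = 2 J \left(10 + 6 J\right)$)
$\frac{1}{u{\left(l \right)} - 93665} = \frac{1}{4 \cdot 161 \left(5 + 3 \cdot 161\right) - 93665} = \frac{1}{4 \cdot 161 \left(5 + 483\right) - 93665} = \frac{1}{4 \cdot 161 \cdot 488 - 93665} = \frac{1}{314272 - 93665} = \frac{1}{220607}$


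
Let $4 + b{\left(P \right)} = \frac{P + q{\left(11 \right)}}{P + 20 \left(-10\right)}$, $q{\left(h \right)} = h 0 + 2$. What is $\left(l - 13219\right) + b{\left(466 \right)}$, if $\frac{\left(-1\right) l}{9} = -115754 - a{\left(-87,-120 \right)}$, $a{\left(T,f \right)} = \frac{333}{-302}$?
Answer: $\frac{41312933525}{40166} \approx 1.0286 \cdot 10^{6}$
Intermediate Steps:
$q{\left(h \right)} = 2$ ($q{\left(h \right)} = 0 + 2 = 2$)
$a{\left(T,f \right)} = - \frac{333}{302}$ ($a{\left(T,f \right)} = 333 \left(- \frac{1}{302}\right) = - \frac{333}{302}$)
$b{\left(P \right)} = -4 + \frac{2 + P}{-200 + P}$ ($b{\left(P \right)} = -4 + \frac{P + 2}{P + 20 \left(-10\right)} = -4 + \frac{2 + P}{P - 200} = -4 + \frac{2 + P}{-200 + P}$)
$l = \frac{314616375}{302}$ ($l = - 9 \left(-115754 - - \frac{333}{302}\right) = - 9 \left(-115754 + \frac{333}{302}\right) = \left(-9\right) \left(- \frac{34957375}{302}\right) = \frac{314616375}{302} \approx 1.0418 \cdot 10^{6}$)
$\left(l - 13219\right) + b{\left(466 \right)} = \left(\frac{314616375}{302} - 13219\right) + \frac{802 - 1398}{-200 + 466} = \frac{310624237}{302} + \frac{802 - 1398}{266} = \frac{310624237}{302} + \frac{1}{266} \left(-596\right) = \frac{310624237}{302} - \frac{298}{133} = \frac{41312933525}{40166}$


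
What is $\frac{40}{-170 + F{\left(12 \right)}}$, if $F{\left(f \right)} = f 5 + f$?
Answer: $- \frac{20}{49} \approx -0.40816$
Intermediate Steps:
$F{\left(f \right)} = 6 f$ ($F{\left(f \right)} = 5 f + f = 6 f$)
$\frac{40}{-170 + F{\left(12 \right)}} = \frac{40}{-170 + 6 \cdot 12} = \frac{40}{-170 + 72} = \frac{40}{-98} = 40 \left(- \frac{1}{98}\right) = - \frac{20}{49}$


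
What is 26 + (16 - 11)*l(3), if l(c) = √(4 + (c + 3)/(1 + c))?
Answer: 26 + 5*√22/2 ≈ 37.726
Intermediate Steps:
l(c) = √(4 + (3 + c)/(1 + c))
26 + (16 - 11)*l(3) = 26 + (16 - 11)*√((7 + 5*3)/(1 + 3)) = 26 + 5*√((7 + 15)/4) = 26 + 5*√((¼)*22) = 26 + 5*√(11/2) = 26 + 5*(√22/2) = 26 + 5*√22/2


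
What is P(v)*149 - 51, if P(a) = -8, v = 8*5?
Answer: -1243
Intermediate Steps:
v = 40
P(v)*149 - 51 = -8*149 - 51 = -1192 - 51 = -1243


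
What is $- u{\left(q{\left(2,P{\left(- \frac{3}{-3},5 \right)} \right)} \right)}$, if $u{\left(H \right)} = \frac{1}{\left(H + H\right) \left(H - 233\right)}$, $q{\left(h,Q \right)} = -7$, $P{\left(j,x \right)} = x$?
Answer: $- \frac{1}{3360} \approx -0.00029762$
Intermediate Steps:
$u{\left(H \right)} = \frac{1}{2 H \left(-233 + H\right)}$
$- u{\left(q{\left(2,P{\left(- \frac{3}{-3},5 \right)} \right)} \right)} = - \frac{1}{2 \left(-7\right) \left(-233 - 7\right)} = - \frac{-1}{2 \cdot 7 \left(-240\right)} = - \frac{\left(-1\right) \left(-1\right)}{2 \cdot 7 \cdot 240} = \left(-1\right) \frac{1}{3360} = - \frac{1}{3360}$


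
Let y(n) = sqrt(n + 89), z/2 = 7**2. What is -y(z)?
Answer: -sqrt(187) ≈ -13.675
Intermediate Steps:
z = 98 (z = 2*7**2 = 2*49 = 98)
y(n) = sqrt(89 + n)
-y(z) = -sqrt(89 + 98) = -sqrt(187)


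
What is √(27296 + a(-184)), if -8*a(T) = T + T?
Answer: 21*√62 ≈ 165.35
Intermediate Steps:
a(T) = -T/4 (a(T) = -(T + T)/8 = -T/4)
√(27296 + a(-184)) = √(27296 - ¼*(-184)) = √(27296 + 46) = √27342 = 21*√62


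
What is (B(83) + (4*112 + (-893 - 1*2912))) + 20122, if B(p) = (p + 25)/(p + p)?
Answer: 1391549/83 ≈ 16766.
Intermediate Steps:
B(p) = (25 + p)/(2*p) (B(p) = (25 + p)/((2*p)) = (25 + p)*(1/(2*p)) = (25 + p)/(2*p))
(B(83) + (4*112 + (-893 - 1*2912))) + 20122 = ((½)*(25 + 83)/83 + (4*112 + (-893 - 1*2912))) + 20122 = ((½)*(1/83)*108 + (448 + (-893 - 2912))) + 20122 = (54/83 + (448 - 3805)) + 20122 = (54/83 - 3357) + 20122 = -278577/83 + 20122 = 1391549/83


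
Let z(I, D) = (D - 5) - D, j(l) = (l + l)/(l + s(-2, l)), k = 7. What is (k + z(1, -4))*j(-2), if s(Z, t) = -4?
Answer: 4/3 ≈ 1.3333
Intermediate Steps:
j(l) = 2*l/(-4 + l) (j(l) = (l + l)/(l - 4) = (2*l)/(-4 + l) = 2*l/(-4 + l))
z(I, D) = -5 (z(I, D) = (-5 + D) - D = -5)
(k + z(1, -4))*j(-2) = (7 - 5)*(2*(-2)/(-4 - 2)) = 2*(2*(-2)/(-6)) = 2*(2*(-2)*(-⅙)) = 2*(⅔) = 4/3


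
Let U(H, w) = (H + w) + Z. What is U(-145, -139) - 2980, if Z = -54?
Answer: -3318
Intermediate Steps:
U(H, w) = -54 + H + w (U(H, w) = (H + w) - 54 = -54 + H + w)
U(-145, -139) - 2980 = (-54 - 145 - 139) - 2980 = -338 - 2980 = -3318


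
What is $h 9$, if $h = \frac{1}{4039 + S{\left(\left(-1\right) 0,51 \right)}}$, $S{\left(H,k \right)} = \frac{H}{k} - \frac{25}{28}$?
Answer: $\frac{28}{12563} \approx 0.0022288$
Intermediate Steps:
$S{\left(H,k \right)} = - \frac{25}{28} + \frac{H}{k}$ ($S{\left(H,k \right)} = \frac{H}{k} - \frac{25}{28} = - \frac{25}{28} + \frac{H}{k}$)
$h = \frac{28}{113067}$ ($h = \frac{1}{4039 - \left(\frac{25}{28} - \frac{\left(-1\right) 0}{51}\right)} = \frac{1}{4039 + \left(- \frac{25}{28} + 0 \cdot \frac{1}{51}\right)} = \frac{1}{4039 + \left(- \frac{25}{28} + 0\right)} = \frac{1}{4039 - \frac{25}{28}} = \frac{1}{\frac{113067}{28}} = \frac{28}{113067} \approx 0.00024764$)
$h 9 = \frac{28}{113067} \cdot 9 = \frac{28}{12563}$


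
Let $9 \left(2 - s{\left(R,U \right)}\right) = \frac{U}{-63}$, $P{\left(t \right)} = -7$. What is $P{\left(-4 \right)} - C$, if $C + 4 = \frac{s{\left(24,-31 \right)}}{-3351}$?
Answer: $- \frac{5698948}{1900017} \approx -2.9994$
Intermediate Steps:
$s{\left(R,U \right)} = 2 + \frac{U}{567}$ ($s{\left(R,U \right)} = 2 - \frac{U \frac{1}{-63}}{9} = 2 - \frac{U \left(- \frac{1}{63}\right)}{9} = 2 - \frac{\left(- \frac{1}{63}\right) U}{9} = 2 + \frac{U}{567}$)
$C = - \frac{7601171}{1900017}$ ($C = -4 + \frac{2 + \frac{1}{567} \left(-31\right)}{-3351} = -4 + \left(2 - \frac{31}{567}\right) \left(- \frac{1}{3351}\right) = -4 + \frac{1103}{567} \left(- \frac{1}{3351}\right) = -4 - \frac{1103}{1900017} = - \frac{7601171}{1900017} \approx -4.0006$)
$P{\left(-4 \right)} - C = -7 - - \frac{7601171}{1900017} = -7 + \frac{7601171}{1900017} = - \frac{5698948}{1900017}$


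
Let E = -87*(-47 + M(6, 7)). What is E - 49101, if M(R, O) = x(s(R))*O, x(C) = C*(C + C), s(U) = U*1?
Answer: -88860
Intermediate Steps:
s(U) = U
x(C) = 2*C² (x(C) = C*(2*C) = 2*C²)
M(R, O) = 2*O*R² (M(R, O) = (2*R²)*O = 2*O*R²)
E = -39759 (E = -87*(-47 + 2*7*6²) = -87*(-47 + 2*7*36) = -87*(-47 + 504) = -87*457 = -39759)
E - 49101 = -39759 - 49101 = -88860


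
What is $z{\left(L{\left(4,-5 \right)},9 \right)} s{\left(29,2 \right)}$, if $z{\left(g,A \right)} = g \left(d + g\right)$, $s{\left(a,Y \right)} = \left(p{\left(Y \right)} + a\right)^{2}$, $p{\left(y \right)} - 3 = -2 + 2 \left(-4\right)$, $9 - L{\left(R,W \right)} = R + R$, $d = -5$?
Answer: $-1936$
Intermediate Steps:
$L{\left(R,W \right)} = 9 - 2 R$ ($L{\left(R,W \right)} = 9 - \left(R + R\right) = 9 - 2 R$)
$p{\left(y \right)} = -7$ ($p{\left(y \right)} = 3 + \left(-2 + 2 \left(-4\right)\right) = 3 - 10 = -7$)
$s{\left(a,Y \right)} = \left(-7 + a\right)^{2}$
$z{\left(g,A \right)} = g \left(-5 + g\right)$
$z{\left(L{\left(4,-5 \right)},9 \right)} s{\left(29,2 \right)} = \left(9 - 8\right) \left(-5 + \left(9 - 8\right)\right) \left(-7 + 29\right)^{2} = \left(9 - 8\right) \left(-5 + \left(9 - 8\right)\right) 22^{2} = 1 \left(-5 + 1\right) 484 = 1 \left(-4\right) 484 = \left(-4\right) 484 = -1936$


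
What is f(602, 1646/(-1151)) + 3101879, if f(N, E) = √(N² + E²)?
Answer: 3101879 + 2*√120028972730/1151 ≈ 3.1025e+6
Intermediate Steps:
f(N, E) = √(E² + N²)
f(602, 1646/(-1151)) + 3101879 = √((1646/(-1151))² + 602²) + 3101879 = √((1646*(-1/1151))² + 362404) + 3101879 = √((-1646/1151)² + 362404) + 3101879 = √(2709316/1324801 + 362404) + 3101879 = √(480115890920/1324801) + 3101879 = 2*√120028972730/1151 + 3101879 = 3101879 + 2*√120028972730/1151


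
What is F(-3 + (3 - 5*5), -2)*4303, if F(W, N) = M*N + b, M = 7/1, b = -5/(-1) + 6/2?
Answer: -25818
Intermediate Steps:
b = 8 (b = -5*(-1) + 6*(½) = 5 + 3 = 8)
M = 7 (M = 7*1 = 7)
F(W, N) = 8 + 7*N (F(W, N) = 7*N + 8 = 8 + 7*N)
F(-3 + (3 - 5*5), -2)*4303 = (8 + 7*(-2))*4303 = (8 - 14)*4303 = -6*4303 = -25818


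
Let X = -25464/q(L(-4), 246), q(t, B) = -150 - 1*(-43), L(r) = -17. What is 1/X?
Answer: 107/25464 ≈ 0.0042020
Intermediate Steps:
q(t, B) = -107 (q(t, B) = -150 + 43 = -107)
X = 25464/107 (X = -25464/(-107) = -25464*(-1/107) = 25464/107 ≈ 237.98)
1/X = 1/(25464/107) = 107/25464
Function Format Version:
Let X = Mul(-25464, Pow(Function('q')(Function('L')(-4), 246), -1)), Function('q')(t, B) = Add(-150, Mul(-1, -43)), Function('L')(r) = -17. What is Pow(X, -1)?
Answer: Rational(107, 25464) ≈ 0.0042020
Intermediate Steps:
Function('q')(t, B) = -107 (Function('q')(t, B) = Add(-150, 43) = -107)
X = Rational(25464, 107) (X = Mul(-25464, Pow(-107, -1)) = Mul(-25464, Rational(-1, 107)) = Rational(25464, 107) ≈ 237.98)
Pow(X, -1) = Pow(Rational(25464, 107), -1) = Rational(107, 25464)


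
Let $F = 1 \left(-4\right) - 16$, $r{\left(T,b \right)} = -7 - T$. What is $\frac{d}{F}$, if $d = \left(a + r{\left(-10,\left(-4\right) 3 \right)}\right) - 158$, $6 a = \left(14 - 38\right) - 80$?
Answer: $\frac{517}{60} \approx 8.6167$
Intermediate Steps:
$a = - \frac{52}{3}$ ($a = \frac{\left(14 - 38\right) - 80}{6} = \frac{-24 - 80}{6} = \frac{1}{6} \left(-104\right) = - \frac{52}{3} \approx -17.333$)
$F = -20$ ($F = -4 - 16 = -20$)
$d = - \frac{517}{3}$ ($d = \left(- \frac{52}{3} - -3\right) - 158 = \left(- \frac{52}{3} + \left(-7 + 10\right)\right) - 158 = \left(- \frac{52}{3} + 3\right) - 158 = - \frac{43}{3} - 158 = - \frac{517}{3} \approx -172.33$)
$\frac{d}{F} = - \frac{517}{3 \left(-20\right)} = \left(- \frac{517}{3}\right) \left(- \frac{1}{20}\right) = \frac{517}{60}$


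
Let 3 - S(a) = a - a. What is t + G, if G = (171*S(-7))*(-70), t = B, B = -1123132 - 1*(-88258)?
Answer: -1070784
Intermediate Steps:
S(a) = 3 (S(a) = 3 - (a - a) = 3 - 1*0 = 3 + 0 = 3)
B = -1034874 (B = -1123132 + 88258 = -1034874)
t = -1034874
G = -35910 (G = (171*3)*(-70) = 513*(-70) = -35910)
t + G = -1034874 - 35910 = -1070784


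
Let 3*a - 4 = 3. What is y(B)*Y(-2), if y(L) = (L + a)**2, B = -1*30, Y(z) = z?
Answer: -13778/9 ≈ -1530.9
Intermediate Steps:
a = 7/3 (a = 4/3 + (1/3)*3 = 4/3 + 1 = 7/3 ≈ 2.3333)
B = -30
y(L) = (7/3 + L)**2 (y(L) = (L + 7/3)**2 = (7/3 + L)**2)
y(B)*Y(-2) = ((7 + 3*(-30))**2/9)*(-2) = ((7 - 90)**2/9)*(-2) = ((1/9)*(-83)**2)*(-2) = ((1/9)*6889)*(-2) = (6889/9)*(-2) = -13778/9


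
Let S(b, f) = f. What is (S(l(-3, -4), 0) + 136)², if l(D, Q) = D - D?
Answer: 18496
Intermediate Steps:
l(D, Q) = 0
(S(l(-3, -4), 0) + 136)² = (0 + 136)² = 136² = 18496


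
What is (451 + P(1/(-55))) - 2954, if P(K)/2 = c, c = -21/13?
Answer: -32581/13 ≈ -2506.2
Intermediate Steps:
c = -21/13 (c = -21*1/13 = -21/13 ≈ -1.6154)
P(K) = -42/13 (P(K) = 2*(-21/13) = -42/13)
(451 + P(1/(-55))) - 2954 = (451 - 42/13) - 2954 = 5821/13 - 2954 = -32581/13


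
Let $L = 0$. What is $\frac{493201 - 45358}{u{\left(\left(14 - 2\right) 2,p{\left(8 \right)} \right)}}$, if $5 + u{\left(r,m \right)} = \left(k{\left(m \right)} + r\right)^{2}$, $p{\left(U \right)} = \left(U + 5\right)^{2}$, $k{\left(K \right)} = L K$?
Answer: $\frac{447843}{571} \approx 784.31$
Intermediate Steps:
$k{\left(K \right)} = 0$ ($k{\left(K \right)} = 0 K = 0$)
$p{\left(U \right)} = \left(5 + U\right)^{2}$
$u{\left(r,m \right)} = -5 + r^{2}$ ($u{\left(r,m \right)} = -5 + \left(0 + r\right)^{2} = -5 + r^{2}$)
$\frac{493201 - 45358}{u{\left(\left(14 - 2\right) 2,p{\left(8 \right)} \right)}} = \frac{493201 - 45358}{-5 + \left(\left(14 - 2\right) 2\right)^{2}} = \frac{493201 - 45358}{-5 + \left(12 \cdot 2\right)^{2}} = \frac{447843}{-5 + 24^{2}} = \frac{447843}{-5 + 576} = \frac{447843}{571}$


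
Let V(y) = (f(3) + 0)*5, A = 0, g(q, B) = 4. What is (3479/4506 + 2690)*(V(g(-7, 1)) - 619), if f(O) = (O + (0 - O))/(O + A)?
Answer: -7505139161/4506 ≈ -1.6656e+6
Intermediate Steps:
f(O) = 0 (f(O) = (O + (0 - O))/(O + 0) = (O - O)/O = 0/O = 0)
V(y) = 0 (V(y) = (0 + 0)*5 = 0*5 = 0)
(3479/4506 + 2690)*(V(g(-7, 1)) - 619) = (3479/4506 + 2690)*(0 - 619) = (3479*(1/4506) + 2690)*(-619) = (3479/4506 + 2690)*(-619) = (12124619/4506)*(-619) = -7505139161/4506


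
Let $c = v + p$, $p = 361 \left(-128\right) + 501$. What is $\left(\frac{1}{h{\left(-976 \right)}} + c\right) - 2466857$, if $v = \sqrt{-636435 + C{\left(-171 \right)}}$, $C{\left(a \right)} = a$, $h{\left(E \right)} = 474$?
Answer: $- \frac{1190955335}{474} + 3 i \sqrt{70734} \approx -2.5126 \cdot 10^{6} + 797.88 i$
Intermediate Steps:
$p = -45707$ ($p = -46208 + 501 = -45707$)
$v = 3 i \sqrt{70734}$ ($v = \sqrt{-636435 - 171} = \sqrt{-636606} = 3 i \sqrt{70734} \approx 797.88 i$)
$c = -45707 + 3 i \sqrt{70734}$ ($c = 3 i \sqrt{70734} - 45707 = -45707 + 3 i \sqrt{70734} \approx -45707.0 + 797.88 i$)
$\left(\frac{1}{h{\left(-976 \right)}} + c\right) - 2466857 = \left(\frac{1}{474} - \left(45707 - 3 i \sqrt{70734}\right)\right) - 2466857 = \left(- \frac{21665117}{474} + 3 i \sqrt{70734}\right) - 2466857 = - \frac{1190955335}{474} + 3 i \sqrt{70734}$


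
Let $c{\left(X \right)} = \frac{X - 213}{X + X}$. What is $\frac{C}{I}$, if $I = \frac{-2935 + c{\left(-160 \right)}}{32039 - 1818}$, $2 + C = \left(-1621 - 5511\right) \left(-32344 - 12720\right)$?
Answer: $- \frac{3108135038261120}{938827} \approx -3.3107 \cdot 10^{9}$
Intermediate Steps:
$c{\left(X \right)} = \frac{-213 + X}{2 X}$
$C = 321396446$ ($C = -2 + \left(-1621 - 5511\right) \left(-32344 - 12720\right) = -2 - -321396448 = -2 + 321396448 = 321396446$)
$I = - \frac{938827}{9670720}$ ($I = \frac{-2935 + \frac{-213 - 160}{2 \left(-160\right)}}{32039 - 1818} = \frac{-2935 + \frac{1}{2} \left(- \frac{1}{160}\right) \left(-373\right)}{30221} = \left(-2935 + \frac{373}{320}\right) \frac{1}{30221} = \left(- \frac{938827}{320}\right) \frac{1}{30221} = - \frac{938827}{9670720} \approx -0.097079$)
$\frac{C}{I} = \frac{321396446}{- \frac{938827}{9670720}} = 321396446 \left(- \frac{9670720}{938827}\right) = - \frac{3108135038261120}{938827}$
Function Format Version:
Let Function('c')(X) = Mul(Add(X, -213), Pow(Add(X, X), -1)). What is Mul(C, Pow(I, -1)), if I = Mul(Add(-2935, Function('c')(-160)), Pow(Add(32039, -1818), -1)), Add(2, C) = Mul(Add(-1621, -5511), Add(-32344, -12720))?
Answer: Rational(-3108135038261120, 938827) ≈ -3.3107e+9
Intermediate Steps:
Function('c')(X) = Mul(Rational(1, 2), Pow(X, -1), Add(-213, X)) (Function('c')(X) = Mul(Add(-213, X), Pow(Mul(2, X), -1)) = Mul(Add(-213, X), Mul(Rational(1, 2), Pow(X, -1))) = Mul(Rational(1, 2), Pow(X, -1), Add(-213, X)))
C = 321396446 (C = Add(-2, Mul(Add(-1621, -5511), Add(-32344, -12720))) = Add(-2, Mul(-7132, -45064)) = Add(-2, 321396448) = 321396446)
I = Rational(-938827, 9670720) (I = Mul(Add(-2935, Mul(Rational(1, 2), Pow(-160, -1), Add(-213, -160))), Pow(Add(32039, -1818), -1)) = Mul(Add(-2935, Mul(Rational(1, 2), Rational(-1, 160), -373)), Pow(30221, -1)) = Mul(Add(-2935, Rational(373, 320)), Rational(1, 30221)) = Mul(Rational(-938827, 320), Rational(1, 30221)) = Rational(-938827, 9670720) ≈ -0.097079)
Mul(C, Pow(I, -1)) = Mul(321396446, Pow(Rational(-938827, 9670720), -1)) = Mul(321396446, Rational(-9670720, 938827)) = Rational(-3108135038261120, 938827)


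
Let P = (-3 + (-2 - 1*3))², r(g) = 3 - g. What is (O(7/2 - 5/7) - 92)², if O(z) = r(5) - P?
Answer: 24964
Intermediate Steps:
P = 64 (P = (-3 + (-2 - 3))² = (-3 - 5)² = (-8)² = 64)
O(z) = -66 (O(z) = (3 - 1*5) - 1*64 = (3 - 5) - 64 = -2 - 64 = -66)
(O(7/2 - 5/7) - 92)² = (-66 - 92)² = (-158)² = 24964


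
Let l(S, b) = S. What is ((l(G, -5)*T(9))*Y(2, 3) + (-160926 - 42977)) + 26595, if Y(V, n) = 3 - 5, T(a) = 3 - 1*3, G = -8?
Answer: -177308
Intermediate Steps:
T(a) = 0 (T(a) = 3 - 3 = 0)
Y(V, n) = -2
((l(G, -5)*T(9))*Y(2, 3) + (-160926 - 42977)) + 26595 = (-8*0*(-2) + (-160926 - 42977)) + 26595 = (0*(-2) - 203903) + 26595 = (0 - 203903) + 26595 = -203903 + 26595 = -177308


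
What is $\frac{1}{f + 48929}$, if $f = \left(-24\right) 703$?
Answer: $\frac{1}{32057} \approx 3.1194 \cdot 10^{-5}$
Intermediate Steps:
$f = -16872$
$\frac{1}{f + 48929} = \frac{1}{-16872 + 48929} = \frac{1}{32057}$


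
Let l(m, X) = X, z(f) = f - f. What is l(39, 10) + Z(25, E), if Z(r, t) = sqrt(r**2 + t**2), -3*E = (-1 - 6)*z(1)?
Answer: 35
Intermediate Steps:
z(f) = 0
E = 0 (E = -(-1 - 6)*0/3 = -(-7)*0/3 = -1/3*0 = 0)
l(39, 10) + Z(25, E) = 10 + sqrt(25**2 + 0**2) = 10 + sqrt(625 + 0) = 10 + sqrt(625) = 10 + 25 = 35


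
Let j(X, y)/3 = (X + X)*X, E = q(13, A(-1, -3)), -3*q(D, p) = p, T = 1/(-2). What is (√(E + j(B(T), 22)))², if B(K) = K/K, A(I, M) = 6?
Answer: 4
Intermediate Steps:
T = -½ ≈ -0.50000
B(K) = 1
q(D, p) = -p/3
E = -2 (E = -⅓*6 = -2)
j(X, y) = 6*X² (j(X, y) = 3*((X + X)*X) = 3*((2*X)*X) = 3*(2*X²) = 6*X²)
(√(E + j(B(T), 22)))² = (√(-2 + 6*1²))² = (√(-2 + 6*1))² = (√(-2 + 6))² = (√4)² = 2² = 4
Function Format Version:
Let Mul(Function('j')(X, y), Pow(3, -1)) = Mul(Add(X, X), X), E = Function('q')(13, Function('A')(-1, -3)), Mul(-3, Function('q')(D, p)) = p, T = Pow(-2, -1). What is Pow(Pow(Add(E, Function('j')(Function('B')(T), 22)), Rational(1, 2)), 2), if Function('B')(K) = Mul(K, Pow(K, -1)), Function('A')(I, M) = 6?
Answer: 4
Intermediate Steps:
T = Rational(-1, 2) ≈ -0.50000
Function('B')(K) = 1
Function('q')(D, p) = Mul(Rational(-1, 3), p)
E = -2 (E = Mul(Rational(-1, 3), 6) = -2)
Function('j')(X, y) = Mul(6, Pow(X, 2)) (Function('j')(X, y) = Mul(3, Mul(Add(X, X), X)) = Mul(3, Mul(Mul(2, X), X)) = Mul(3, Mul(2, Pow(X, 2))) = Mul(6, Pow(X, 2)))
Pow(Pow(Add(E, Function('j')(Function('B')(T), 22)), Rational(1, 2)), 2) = Pow(Pow(Add(-2, Mul(6, Pow(1, 2))), Rational(1, 2)), 2) = Pow(Pow(Add(-2, Mul(6, 1)), Rational(1, 2)), 2) = Pow(Pow(Add(-2, 6), Rational(1, 2)), 2) = Pow(Pow(4, Rational(1, 2)), 2) = Pow(2, 2) = 4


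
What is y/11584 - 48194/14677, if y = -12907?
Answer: -747715335/170018368 ≈ -4.3979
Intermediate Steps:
y/11584 - 48194/14677 = -12907/11584 - 48194/14677 = -747715335/170018368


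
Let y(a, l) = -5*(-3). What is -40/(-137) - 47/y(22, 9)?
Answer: -5839/2055 ≈ -2.8414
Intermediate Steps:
y(a, l) = 15
-40/(-137) - 47/y(22, 9) = -40/(-137) - 47/15 = -40*(-1/137) - 47*1/15 = 40/137 - 47/15 = -5839/2055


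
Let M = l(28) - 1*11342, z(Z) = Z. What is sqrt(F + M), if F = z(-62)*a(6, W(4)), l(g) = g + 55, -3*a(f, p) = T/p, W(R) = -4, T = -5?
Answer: I*sqrt(404394)/6 ≈ 105.99*I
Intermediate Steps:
a(f, p) = 5/(3*p) (a(f, p) = -(-5)/(3*p) = 5/(3*p))
l(g) = 55 + g
F = 155/6 (F = -310/(3*(-4)) = -310*(-1)/(3*4) = -62*(-5/12) = 155/6 ≈ 25.833)
M = -11259 (M = (55 + 28) - 1*11342 = 83 - 11342 = -11259)
sqrt(F + M) = sqrt(155/6 - 11259) = sqrt(-67399/6) = I*sqrt(404394)/6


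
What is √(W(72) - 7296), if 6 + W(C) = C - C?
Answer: I*√7302 ≈ 85.452*I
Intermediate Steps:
W(C) = -6 (W(C) = -6 + (C - C) = -6 + 0 = -6)
√(W(72) - 7296) = √(-6 - 7296) = √(-7302) = I*√7302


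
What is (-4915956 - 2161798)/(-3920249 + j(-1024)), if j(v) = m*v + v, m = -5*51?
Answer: 7077754/3660153 ≈ 1.9337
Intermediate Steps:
m = -255
j(v) = -254*v (j(v) = -255*v + v = -254*v)
(-4915956 - 2161798)/(-3920249 + j(-1024)) = (-4915956 - 2161798)/(-3920249 - 254*(-1024)) = -7077754/(-3920249 + 260096) = -7077754/(-3660153) = -7077754*(-1/3660153) = 7077754/3660153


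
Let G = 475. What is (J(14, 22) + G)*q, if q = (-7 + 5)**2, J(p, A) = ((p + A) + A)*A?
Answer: 7004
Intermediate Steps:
J(p, A) = A*(p + 2*A) (J(p, A) = ((A + p) + A)*A = (p + 2*A)*A = A*(p + 2*A))
q = 4 (q = (-2)**2 = 4)
(J(14, 22) + G)*q = (22*(14 + 2*22) + 475)*4 = (22*(14 + 44) + 475)*4 = (22*58 + 475)*4 = (1276 + 475)*4 = 1751*4 = 7004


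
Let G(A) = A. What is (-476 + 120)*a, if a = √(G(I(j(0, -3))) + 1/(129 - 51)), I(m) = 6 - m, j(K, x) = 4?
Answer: -178*√12246/39 ≈ -505.07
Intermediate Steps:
a = √12246/78 (a = √((6 - 1*4) + 1/(129 - 51)) = √((6 - 4) + 1/78) = √(2 + 1/78) = √(157/78) = √12246/78 ≈ 1.4187)
(-476 + 120)*a = (-476 + 120)*(√12246/78) = -178*√12246/39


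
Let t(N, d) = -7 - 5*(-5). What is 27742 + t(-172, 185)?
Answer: 27760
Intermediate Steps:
t(N, d) = 18 (t(N, d) = -7 + 25 = 18)
27742 + t(-172, 185) = 27742 + 18 = 27760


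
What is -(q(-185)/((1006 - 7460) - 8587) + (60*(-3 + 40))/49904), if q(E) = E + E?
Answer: -12963875/187651516 ≈ -0.069085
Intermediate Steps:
q(E) = 2*E
-(q(-185)/((1006 - 7460) - 8587) + (60*(-3 + 40))/49904) = -((2*(-185))/((1006 - 7460) - 8587) + (60*(-3 + 40))/49904) = -(-370/(-6454 - 8587) + (60*37)*(1/49904)) = -(-370/(-15041) + 2220*(1/49904)) = -(-370*(-1/15041) + 555/12476) = -(370/15041 + 555/12476) = -1*12963875/187651516 = -12963875/187651516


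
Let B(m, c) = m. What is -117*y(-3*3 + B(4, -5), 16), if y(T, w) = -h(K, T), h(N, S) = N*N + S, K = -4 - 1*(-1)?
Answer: 468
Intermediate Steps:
K = -3 (K = -4 + 1 = -3)
h(N, S) = S + N² (h(N, S) = N² + S = S + N²)
y(T, w) = -9 - T (y(T, w) = -(T + (-3)²) = -(T + 9) = -(9 + T) = -9 - T)
-117*y(-3*3 + B(4, -5), 16) = -117*(-9 - (-3*3 + 4)) = -117*(-9 - (-9 + 4)) = -117*(-9 - 1*(-5)) = -117*(-9 + 5) = -117*(-4) = 468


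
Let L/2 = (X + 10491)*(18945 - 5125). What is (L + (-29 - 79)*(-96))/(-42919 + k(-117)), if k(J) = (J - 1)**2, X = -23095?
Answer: 348364192/28995 ≈ 12015.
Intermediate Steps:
L = -348374560 (L = 2*((-23095 + 10491)*(18945 - 5125)) = 2*(-12604*13820) = 2*(-174187280) = -348374560)
k(J) = (-1 + J)**2
(L + (-29 - 79)*(-96))/(-42919 + k(-117)) = (-348374560 + (-29 - 79)*(-96))/(-42919 + (-1 - 117)**2) = (-348374560 - 108*(-96))/(-42919 + (-118)**2) = (-348374560 + 10368)/(-42919 + 13924) = -348364192/(-28995) = -348364192*(-1/28995) = 348364192/28995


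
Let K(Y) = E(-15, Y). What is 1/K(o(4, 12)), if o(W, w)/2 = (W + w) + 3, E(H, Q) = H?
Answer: -1/15 ≈ -0.066667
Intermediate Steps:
o(W, w) = 6 + 2*W + 2*w (o(W, w) = 2*((W + w) + 3) = 2*(3 + W + w) = 6 + 2*W + 2*w)
K(Y) = -15
1/K(o(4, 12)) = 1/(-15) = -1/15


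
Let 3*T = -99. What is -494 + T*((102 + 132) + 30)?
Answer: -9206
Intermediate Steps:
T = -33 (T = (1/3)*(-99) = -33)
-494 + T*((102 + 132) + 30) = -494 - 33*((102 + 132) + 30) = -494 - 33*(234 + 30) = -494 - 33*264 = -494 - 8712 = -9206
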